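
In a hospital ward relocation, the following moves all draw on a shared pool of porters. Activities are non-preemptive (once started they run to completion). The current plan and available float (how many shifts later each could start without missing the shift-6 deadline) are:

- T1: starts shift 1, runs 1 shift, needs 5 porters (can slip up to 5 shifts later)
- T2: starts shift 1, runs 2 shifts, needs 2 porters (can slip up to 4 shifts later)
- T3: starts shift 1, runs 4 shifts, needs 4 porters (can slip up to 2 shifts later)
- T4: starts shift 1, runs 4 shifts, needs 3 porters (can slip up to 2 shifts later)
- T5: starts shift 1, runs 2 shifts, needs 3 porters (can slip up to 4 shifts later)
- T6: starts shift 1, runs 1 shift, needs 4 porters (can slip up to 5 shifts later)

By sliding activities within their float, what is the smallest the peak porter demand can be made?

9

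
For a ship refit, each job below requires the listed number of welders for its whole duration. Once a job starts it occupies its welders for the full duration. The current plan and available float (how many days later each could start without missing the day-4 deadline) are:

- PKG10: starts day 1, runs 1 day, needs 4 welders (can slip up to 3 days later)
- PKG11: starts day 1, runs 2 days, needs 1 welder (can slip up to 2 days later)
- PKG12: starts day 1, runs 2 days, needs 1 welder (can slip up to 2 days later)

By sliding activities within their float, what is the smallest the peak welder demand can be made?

Early-start (PKG10@1, PKG11@1, PKG12@1) gives peak 6: d1:6  d2:2  d3:0  d4:0.
Shift PKG11→2, PKG12→2.
Schedule PKG10@1, PKG11@2, PKG12@2: d1:4  d2:2  d3:2  d4:0 — peak 4.

4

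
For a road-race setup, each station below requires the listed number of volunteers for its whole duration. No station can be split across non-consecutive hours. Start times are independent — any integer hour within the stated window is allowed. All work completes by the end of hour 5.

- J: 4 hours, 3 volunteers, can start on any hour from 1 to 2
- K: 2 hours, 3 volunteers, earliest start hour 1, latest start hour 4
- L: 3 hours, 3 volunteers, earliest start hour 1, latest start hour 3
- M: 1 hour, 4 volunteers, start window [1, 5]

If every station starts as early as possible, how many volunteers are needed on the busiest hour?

Early-start schedule: J@1, K@1, L@1, M@1.
Load per hour: hour 1: 13, hour 2: 9, hour 3: 6, hour 4: 3, hour 5: 0.
Peak is 13.

13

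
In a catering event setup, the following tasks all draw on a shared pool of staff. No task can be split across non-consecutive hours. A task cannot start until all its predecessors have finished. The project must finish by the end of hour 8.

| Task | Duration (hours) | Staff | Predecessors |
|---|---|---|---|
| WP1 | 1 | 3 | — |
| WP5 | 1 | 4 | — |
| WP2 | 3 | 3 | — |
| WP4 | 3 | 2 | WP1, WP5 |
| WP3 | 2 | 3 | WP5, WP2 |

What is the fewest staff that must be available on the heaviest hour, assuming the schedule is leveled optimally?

5

Early-start (WP1@1, WP5@1, WP2@1, WP4@2, WP3@4) gives peak 10: h1:10  h2:5  h3:5  h4:5  h5:3  h6:0  h7:0  h8:0.
Shift WP5→2, WP2→3, WP4→3, WP3→6.
Schedule WP1@1, WP5@2, WP2@3, WP4@3, WP3@6: h1:3  h2:4  h3:5  h4:5  h5:5  h6:3  h7:3  h8:0 — peak 5.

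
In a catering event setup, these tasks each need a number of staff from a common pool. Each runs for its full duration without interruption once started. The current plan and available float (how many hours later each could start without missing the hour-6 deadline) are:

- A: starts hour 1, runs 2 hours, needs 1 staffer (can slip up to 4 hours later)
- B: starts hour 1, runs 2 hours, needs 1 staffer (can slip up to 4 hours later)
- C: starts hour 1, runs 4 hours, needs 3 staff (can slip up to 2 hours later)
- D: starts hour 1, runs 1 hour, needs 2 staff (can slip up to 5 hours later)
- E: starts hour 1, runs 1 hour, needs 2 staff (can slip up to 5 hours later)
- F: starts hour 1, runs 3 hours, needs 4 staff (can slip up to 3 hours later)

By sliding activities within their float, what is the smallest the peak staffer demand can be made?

7

Early-start (A@1, B@1, C@1, D@1, E@1, F@1) gives peak 13: h1:13  h2:9  h3:7  h4:3  h5:0  h6:0.
Shift E→2, F→3.
Schedule A@1, B@1, C@1, D@1, E@2, F@3: h1:7  h2:7  h3:7  h4:7  h5:4  h6:0 — peak 7.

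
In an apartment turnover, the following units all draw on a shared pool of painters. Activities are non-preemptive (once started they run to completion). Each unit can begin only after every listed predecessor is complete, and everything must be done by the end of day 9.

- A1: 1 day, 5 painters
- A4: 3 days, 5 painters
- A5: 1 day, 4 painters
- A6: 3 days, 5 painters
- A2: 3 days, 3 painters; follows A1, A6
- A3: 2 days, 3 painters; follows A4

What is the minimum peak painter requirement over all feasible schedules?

8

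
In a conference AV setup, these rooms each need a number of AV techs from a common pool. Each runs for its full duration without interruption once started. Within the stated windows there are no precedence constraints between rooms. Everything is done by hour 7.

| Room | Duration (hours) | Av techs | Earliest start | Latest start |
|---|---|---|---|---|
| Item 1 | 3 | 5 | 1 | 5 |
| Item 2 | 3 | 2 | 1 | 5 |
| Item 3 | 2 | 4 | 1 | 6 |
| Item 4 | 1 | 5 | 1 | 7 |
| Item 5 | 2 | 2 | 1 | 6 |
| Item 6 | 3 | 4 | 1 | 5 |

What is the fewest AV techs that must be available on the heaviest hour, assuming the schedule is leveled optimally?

Early-start (Item 1@1, Item 2@1, Item 3@1, Item 4@1, Item 5@1, Item 6@1) gives peak 22: h1:22  h2:17  h3:11  h4:0  h5:0  h6:0  h7:0.
Shift Item 3→4, Item 4→7, Item 5→6, Item 6→4.
Schedule Item 1@1, Item 2@1, Item 3@4, Item 4@7, Item 5@6, Item 6@4: h1:7  h2:7  h3:7  h4:8  h5:8  h6:6  h7:7 — peak 8.
Total AV tech-hours = 50 over 7 hours ⇒ peak ≥ ⌈50/7⌉ = 8, so 8 is optimal.

8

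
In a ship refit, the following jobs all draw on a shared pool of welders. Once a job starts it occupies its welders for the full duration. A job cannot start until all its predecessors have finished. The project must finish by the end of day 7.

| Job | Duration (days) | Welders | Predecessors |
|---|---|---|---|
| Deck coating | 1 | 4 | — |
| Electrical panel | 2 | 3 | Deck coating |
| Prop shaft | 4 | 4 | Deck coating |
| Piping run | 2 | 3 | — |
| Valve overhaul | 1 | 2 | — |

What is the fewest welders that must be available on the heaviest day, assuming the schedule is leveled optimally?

6

Early-start (Deck coating@1, Electrical panel@2, Prop shaft@2, Piping run@1, Valve overhaul@1) gives peak 10: d1:9  d2:10  d3:7  d4:4  d5:4  d6:0  d7:0.
Shift Prop shaft→4, Piping run→2.
Schedule Deck coating@1, Electrical panel@2, Prop shaft@4, Piping run@2, Valve overhaul@1: d1:6  d2:6  d3:6  d4:4  d5:4  d6:4  d7:4 — peak 6.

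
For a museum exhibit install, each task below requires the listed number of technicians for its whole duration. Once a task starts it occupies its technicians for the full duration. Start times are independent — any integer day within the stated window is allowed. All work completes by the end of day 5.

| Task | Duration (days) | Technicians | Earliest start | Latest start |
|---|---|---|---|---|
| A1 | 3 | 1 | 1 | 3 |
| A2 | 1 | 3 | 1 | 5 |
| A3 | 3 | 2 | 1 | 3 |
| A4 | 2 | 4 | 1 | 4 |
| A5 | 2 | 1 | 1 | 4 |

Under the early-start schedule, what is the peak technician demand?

11

Early-start schedule: A1@1, A2@1, A3@1, A4@1, A5@1.
Load per day: day 1: 11, day 2: 8, day 3: 3, day 4: 0, day 5: 0.
Peak is 11.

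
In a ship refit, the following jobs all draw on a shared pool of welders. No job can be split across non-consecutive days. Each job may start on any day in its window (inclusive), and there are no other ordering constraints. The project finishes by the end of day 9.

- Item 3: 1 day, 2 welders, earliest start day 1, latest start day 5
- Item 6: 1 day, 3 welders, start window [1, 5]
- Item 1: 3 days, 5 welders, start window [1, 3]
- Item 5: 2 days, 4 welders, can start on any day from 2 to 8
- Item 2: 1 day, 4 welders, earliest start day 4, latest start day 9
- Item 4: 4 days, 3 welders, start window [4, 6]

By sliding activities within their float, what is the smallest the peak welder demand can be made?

7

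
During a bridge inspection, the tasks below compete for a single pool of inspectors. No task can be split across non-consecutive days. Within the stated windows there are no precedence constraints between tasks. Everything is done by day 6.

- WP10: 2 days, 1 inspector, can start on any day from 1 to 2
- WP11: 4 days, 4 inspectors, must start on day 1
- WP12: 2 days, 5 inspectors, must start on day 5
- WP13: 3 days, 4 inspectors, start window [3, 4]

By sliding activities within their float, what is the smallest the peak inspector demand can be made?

9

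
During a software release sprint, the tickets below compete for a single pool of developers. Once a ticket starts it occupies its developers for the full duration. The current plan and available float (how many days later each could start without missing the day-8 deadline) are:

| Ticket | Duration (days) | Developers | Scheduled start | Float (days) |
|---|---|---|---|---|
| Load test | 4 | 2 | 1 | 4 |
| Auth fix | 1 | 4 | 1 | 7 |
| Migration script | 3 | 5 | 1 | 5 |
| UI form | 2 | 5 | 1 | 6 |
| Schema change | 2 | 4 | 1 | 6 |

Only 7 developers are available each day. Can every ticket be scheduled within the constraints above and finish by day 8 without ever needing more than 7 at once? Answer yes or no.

Schedule Load test@1, Auth fix@1, Migration script@2, UI form@5, Schema change@7: d1:6  d2:7  d3:7  d4:7  d5:5  d6:5  d7:4  d8:4 — peak 7 ≤ 7.

yes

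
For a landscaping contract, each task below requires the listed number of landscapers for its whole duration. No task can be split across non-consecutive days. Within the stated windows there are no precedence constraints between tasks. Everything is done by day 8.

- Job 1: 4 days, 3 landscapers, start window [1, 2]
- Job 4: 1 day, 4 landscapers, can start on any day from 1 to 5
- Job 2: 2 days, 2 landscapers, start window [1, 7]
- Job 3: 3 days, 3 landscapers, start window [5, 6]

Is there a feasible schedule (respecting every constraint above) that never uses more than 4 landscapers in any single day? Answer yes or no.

The minimum achievable peak is 5; 4 < 5, so no feasible schedule stays within the cap.

no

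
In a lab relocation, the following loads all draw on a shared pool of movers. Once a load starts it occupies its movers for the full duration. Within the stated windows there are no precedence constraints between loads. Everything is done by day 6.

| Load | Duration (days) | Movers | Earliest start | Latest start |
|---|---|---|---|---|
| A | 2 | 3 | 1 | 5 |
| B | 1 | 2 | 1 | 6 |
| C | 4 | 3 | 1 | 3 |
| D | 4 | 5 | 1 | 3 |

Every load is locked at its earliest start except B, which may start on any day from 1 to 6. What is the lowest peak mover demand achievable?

B@1: d1:13  d2:11  d3:8  d4:8  d5:0  d6:0 → peak 13
B@2: d1:11  d2:13  d3:8  d4:8  d5:0  d6:0 → peak 13
B@3: d1:11  d2:11  d3:10  d4:8  d5:0  d6:0 → peak 11
B@4: d1:11  d2:11  d3:8  d4:10  d5:0  d6:0 → peak 11
B@5: d1:11  d2:11  d3:8  d4:8  d5:2  d6:0 → peak 11
B@6: d1:11  d2:11  d3:8  d4:8  d5:0  d6:2 → peak 11
Best is B@3, peak 11.

11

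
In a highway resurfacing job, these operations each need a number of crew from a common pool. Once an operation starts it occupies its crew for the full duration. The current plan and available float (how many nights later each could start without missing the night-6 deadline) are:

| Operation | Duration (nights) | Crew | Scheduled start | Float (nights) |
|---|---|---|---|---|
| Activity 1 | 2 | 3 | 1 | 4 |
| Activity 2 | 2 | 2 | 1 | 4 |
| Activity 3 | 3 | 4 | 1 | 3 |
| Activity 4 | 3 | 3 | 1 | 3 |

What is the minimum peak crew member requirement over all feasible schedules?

Early-start (Activity 1@1, Activity 2@1, Activity 3@1, Activity 4@1) gives peak 12: n1:12  n2:12  n3:7  n4:0  n5:0  n6:0.
Shift Activity 2→3, Activity 3→4.
Schedule Activity 1@1, Activity 2@3, Activity 3@4, Activity 4@1: n1:6  n2:6  n3:5  n4:6  n5:4  n6:4 — peak 6.
Total crew member-nights = 31 over 6 nights ⇒ peak ≥ ⌈31/6⌉ = 6, so 6 is optimal.

6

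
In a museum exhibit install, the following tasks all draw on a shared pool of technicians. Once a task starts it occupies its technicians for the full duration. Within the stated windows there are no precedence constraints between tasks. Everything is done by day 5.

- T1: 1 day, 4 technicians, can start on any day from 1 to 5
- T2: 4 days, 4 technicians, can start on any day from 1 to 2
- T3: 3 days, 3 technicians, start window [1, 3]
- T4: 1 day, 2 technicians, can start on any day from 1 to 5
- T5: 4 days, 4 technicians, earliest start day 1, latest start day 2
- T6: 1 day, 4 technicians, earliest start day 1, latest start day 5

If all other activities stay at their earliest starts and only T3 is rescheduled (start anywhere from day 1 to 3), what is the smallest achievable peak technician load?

T3@1: d1:21  d2:11  d3:11  d4:8  d5:0 → peak 21
T3@2: d1:18  d2:11  d3:11  d4:11  d5:0 → peak 18
T3@3: d1:18  d2:8  d3:11  d4:11  d5:3 → peak 18
Best is T3@2, peak 18.

18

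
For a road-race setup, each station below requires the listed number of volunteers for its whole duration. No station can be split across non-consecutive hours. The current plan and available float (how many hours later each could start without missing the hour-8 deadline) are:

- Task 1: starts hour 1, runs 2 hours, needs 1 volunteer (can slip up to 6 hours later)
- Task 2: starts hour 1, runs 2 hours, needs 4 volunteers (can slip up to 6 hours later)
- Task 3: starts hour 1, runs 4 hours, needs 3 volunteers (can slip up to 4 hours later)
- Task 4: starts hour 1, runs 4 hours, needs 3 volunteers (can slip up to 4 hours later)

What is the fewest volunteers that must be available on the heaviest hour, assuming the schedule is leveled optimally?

6

Early-start (Task 1@1, Task 2@1, Task 3@1, Task 4@1) gives peak 11: h1:11  h2:11  h3:6  h4:6  h5:0  h6:0  h7:0  h8:0.
Shift Task 3→3, Task 4→3.
Schedule Task 1@1, Task 2@1, Task 3@3, Task 4@3: h1:5  h2:5  h3:6  h4:6  h5:6  h6:6  h7:0  h8:0 — peak 6.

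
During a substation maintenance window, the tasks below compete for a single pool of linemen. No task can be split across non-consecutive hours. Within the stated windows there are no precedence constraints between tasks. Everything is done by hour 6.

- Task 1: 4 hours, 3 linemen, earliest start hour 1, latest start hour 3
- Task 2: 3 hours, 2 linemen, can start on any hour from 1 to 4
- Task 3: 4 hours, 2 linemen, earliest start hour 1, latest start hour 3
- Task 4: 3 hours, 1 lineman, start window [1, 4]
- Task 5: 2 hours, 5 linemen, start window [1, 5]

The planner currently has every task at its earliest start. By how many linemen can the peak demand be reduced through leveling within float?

6

Early-start peak: h1:13  h2:13  h3:8  h4:5  h5:0  h6:0 ⇒ 13.
Leveled (Task 1@1, Task 2@1, Task 3@1, Task 4@4, Task 5@5): h1:7  h2:7  h3:7  h4:6  h5:6  h6:6 ⇒ 7.
Reduction 13 − 7 = 6.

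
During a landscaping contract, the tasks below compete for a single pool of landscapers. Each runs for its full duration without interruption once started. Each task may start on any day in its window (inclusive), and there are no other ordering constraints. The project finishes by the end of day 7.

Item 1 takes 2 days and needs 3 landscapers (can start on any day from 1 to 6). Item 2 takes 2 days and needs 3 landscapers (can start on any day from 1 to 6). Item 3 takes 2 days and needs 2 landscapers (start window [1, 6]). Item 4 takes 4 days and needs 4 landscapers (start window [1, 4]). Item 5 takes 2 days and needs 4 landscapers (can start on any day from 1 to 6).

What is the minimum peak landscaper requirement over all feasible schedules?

7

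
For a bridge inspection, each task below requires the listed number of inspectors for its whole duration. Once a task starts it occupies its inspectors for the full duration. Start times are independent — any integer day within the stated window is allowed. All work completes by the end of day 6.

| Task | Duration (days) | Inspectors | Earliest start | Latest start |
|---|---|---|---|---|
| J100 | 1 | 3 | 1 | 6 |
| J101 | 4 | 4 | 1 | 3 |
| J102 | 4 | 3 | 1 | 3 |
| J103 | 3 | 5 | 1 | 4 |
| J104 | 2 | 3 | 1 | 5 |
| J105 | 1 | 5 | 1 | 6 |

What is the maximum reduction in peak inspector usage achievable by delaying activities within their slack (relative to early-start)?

11

Early-start peak: d1:23  d2:15  d3:12  d4:7  d5:0  d6:0 ⇒ 23.
Leveled (J100@1, J101@1, J102@1, J103@2, J104@5, J105@5): d1:10  d2:12  d3:12  d4:12  d5:8  d6:3 ⇒ 12.
Reduction 23 − 12 = 11.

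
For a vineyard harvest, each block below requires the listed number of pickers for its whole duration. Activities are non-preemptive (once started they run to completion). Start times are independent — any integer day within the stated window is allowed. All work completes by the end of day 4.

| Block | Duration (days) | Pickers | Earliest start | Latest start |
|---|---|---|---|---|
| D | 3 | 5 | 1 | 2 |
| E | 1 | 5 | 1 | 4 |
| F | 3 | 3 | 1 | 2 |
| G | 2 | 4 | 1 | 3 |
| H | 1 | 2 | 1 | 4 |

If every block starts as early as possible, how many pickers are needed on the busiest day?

19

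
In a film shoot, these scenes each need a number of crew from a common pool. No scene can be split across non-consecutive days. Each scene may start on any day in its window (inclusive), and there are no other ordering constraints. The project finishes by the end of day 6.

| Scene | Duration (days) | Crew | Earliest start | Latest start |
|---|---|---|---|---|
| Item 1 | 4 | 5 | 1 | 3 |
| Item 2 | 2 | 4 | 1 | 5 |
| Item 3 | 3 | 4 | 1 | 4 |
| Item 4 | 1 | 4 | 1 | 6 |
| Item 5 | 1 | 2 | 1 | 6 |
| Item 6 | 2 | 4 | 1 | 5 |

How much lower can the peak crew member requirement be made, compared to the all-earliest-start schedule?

13

Early-start peak: d1:23  d2:17  d3:9  d4:5  d5:0  d6:0 ⇒ 23.
Leveled (Item 1@1, Item 2@1, Item 3@3, Item 4@6, Item 5@5, Item 6@5): d1:9  d2:9  d3:9  d4:9  d5:10  d6:8 ⇒ 10.
Reduction 23 − 10 = 13.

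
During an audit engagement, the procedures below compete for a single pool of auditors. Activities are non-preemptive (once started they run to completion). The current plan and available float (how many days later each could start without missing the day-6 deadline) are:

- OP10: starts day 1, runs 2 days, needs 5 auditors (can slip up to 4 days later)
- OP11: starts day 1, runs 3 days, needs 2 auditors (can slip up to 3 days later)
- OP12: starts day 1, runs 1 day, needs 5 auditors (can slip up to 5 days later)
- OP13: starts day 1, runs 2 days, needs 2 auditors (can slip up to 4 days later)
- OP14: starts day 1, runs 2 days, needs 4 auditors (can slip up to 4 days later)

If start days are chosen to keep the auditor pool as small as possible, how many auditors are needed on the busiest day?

7

Early-start (OP10@1, OP11@1, OP12@1, OP13@1, OP14@1) gives peak 18: d1:18  d2:13  d3:2  d4:0  d5:0  d6:0.
Shift OP12→3, OP13→4, OP14→4.
Schedule OP10@1, OP11@1, OP12@3, OP13@4, OP14@4: d1:7  d2:7  d3:7  d4:6  d5:6  d6:0 — peak 7.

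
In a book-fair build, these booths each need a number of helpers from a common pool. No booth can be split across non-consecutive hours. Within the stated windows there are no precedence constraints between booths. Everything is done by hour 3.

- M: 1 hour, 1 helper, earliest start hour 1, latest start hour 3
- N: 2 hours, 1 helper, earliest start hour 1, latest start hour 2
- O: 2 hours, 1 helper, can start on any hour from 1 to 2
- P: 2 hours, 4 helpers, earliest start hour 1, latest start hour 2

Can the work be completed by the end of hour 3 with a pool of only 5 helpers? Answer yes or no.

no

The minimum achievable peak is 6; 5 < 6, so no feasible schedule stays within the cap.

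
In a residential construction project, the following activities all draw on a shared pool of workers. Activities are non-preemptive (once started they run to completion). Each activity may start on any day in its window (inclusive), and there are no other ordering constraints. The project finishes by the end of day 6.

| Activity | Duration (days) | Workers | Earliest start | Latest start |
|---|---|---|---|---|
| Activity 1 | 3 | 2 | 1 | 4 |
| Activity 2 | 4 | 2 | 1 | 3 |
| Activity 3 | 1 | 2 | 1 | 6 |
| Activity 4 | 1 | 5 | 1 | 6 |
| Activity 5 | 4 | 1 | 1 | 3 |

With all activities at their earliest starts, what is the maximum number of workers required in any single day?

Early-start schedule: Activity 1@1, Activity 2@1, Activity 3@1, Activity 4@1, Activity 5@1.
Load per day: day 1: 12, day 2: 5, day 3: 5, day 4: 3, day 5: 0, day 6: 0.
Peak is 12.

12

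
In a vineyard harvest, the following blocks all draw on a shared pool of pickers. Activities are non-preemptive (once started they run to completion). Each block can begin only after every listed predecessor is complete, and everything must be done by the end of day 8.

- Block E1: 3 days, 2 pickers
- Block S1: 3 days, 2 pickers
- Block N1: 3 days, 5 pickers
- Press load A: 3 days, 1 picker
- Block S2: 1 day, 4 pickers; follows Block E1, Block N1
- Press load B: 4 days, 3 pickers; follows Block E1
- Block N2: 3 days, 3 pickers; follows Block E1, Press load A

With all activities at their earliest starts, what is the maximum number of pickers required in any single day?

10

Early-start schedule: Block E1@1, Block S1@1, Block N1@1, Press load A@1, Block S2@4, Press load B@4, Block N2@4.
Load per day: day 1: 10, day 2: 10, day 3: 10, day 4: 10, day 5: 6, day 6: 6, day 7: 3, day 8: 0.
Peak is 10.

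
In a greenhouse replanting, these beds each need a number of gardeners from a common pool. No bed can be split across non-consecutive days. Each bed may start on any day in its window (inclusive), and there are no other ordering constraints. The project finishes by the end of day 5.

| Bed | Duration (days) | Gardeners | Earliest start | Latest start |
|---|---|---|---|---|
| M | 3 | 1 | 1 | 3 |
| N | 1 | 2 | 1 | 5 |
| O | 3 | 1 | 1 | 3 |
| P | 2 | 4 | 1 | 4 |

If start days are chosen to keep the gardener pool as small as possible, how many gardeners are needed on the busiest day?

4

Early-start (M@1, N@1, O@1, P@1) gives peak 8: d1:8  d2:6  d3:2  d4:0  d5:0.
Shift P→4.
Schedule M@1, N@1, O@1, P@4: d1:4  d2:2  d3:2  d4:4  d5:4 — peak 4.
Total gardener-days = 16 over 5 days ⇒ peak ≥ ⌈16/5⌉ = 4, so 4 is optimal.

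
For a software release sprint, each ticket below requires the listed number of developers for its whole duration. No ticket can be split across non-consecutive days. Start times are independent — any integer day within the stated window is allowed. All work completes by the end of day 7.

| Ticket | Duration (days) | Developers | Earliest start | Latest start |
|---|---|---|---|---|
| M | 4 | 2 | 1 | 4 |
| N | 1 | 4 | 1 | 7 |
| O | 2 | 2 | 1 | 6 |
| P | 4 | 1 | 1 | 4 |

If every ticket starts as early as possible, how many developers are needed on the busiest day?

Early-start schedule: M@1, N@1, O@1, P@1.
Load per day: day 1: 9, day 2: 5, day 3: 3, day 4: 3, day 5: 0, day 6: 0, day 7: 0.
Peak is 9.

9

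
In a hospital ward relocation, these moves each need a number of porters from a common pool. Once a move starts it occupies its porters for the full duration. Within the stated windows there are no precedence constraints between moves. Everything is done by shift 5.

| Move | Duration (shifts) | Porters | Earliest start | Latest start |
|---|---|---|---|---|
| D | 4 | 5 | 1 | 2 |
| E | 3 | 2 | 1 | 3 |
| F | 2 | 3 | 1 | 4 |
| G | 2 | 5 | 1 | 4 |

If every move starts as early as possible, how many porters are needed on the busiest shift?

15

Early-start schedule: D@1, E@1, F@1, G@1.
Load per shift: shift 1: 15, shift 2: 15, shift 3: 7, shift 4: 5, shift 5: 0.
Peak is 15.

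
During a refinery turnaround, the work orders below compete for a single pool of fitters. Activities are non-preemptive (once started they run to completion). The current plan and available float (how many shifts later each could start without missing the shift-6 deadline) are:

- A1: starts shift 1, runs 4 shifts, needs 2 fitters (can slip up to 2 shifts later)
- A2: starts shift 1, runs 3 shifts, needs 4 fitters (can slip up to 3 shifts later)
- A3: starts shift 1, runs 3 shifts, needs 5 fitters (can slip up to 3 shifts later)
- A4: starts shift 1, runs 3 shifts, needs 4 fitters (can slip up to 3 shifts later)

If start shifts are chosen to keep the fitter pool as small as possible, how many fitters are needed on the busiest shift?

10

Early-start (A1@1, A2@1, A3@1, A4@1) gives peak 15: s1:15  s2:15  s3:15  s4:2  s5:0  s6:0.
Shift A3→4.
Schedule A1@1, A2@1, A3@4, A4@1: s1:10  s2:10  s3:10  s4:7  s5:5  s6:5 — peak 10.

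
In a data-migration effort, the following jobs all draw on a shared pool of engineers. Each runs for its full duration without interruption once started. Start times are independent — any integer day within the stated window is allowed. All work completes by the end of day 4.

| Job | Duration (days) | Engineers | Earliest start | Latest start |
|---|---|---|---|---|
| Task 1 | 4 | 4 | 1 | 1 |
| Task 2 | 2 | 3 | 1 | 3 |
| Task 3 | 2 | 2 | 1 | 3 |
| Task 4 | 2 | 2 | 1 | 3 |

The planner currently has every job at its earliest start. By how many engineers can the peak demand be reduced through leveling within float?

3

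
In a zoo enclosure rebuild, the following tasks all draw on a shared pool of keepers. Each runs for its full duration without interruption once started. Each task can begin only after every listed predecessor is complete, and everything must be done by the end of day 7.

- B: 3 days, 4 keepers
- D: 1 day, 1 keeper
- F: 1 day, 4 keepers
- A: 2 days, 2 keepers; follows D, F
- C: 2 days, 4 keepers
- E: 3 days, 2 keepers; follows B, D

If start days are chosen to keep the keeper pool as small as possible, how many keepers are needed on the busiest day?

Early-start (B@1, D@1, F@1, A@2, C@1, E@4) gives peak 13: d1:13  d2:10  d3:6  d4:2  d5:2  d6:2  d7:0.
Shift B→2, C→5, E→5.
Schedule B@2, D@1, F@1, A@2, C@5, E@5: d1:5  d2:6  d3:6  d4:4  d5:6  d6:6  d7:2 — peak 6.

6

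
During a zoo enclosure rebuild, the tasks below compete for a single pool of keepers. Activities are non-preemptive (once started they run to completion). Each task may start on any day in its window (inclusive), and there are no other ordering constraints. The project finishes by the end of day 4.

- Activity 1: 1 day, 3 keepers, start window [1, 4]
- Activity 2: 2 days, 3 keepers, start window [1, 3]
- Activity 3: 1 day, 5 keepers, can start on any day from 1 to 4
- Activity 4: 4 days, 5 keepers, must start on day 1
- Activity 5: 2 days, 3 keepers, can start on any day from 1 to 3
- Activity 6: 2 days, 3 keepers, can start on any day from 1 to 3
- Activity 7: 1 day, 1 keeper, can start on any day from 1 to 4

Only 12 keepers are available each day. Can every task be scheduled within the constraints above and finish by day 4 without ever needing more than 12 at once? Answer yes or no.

no

The minimum achievable peak is 13; 12 < 13, so no feasible schedule stays within the cap.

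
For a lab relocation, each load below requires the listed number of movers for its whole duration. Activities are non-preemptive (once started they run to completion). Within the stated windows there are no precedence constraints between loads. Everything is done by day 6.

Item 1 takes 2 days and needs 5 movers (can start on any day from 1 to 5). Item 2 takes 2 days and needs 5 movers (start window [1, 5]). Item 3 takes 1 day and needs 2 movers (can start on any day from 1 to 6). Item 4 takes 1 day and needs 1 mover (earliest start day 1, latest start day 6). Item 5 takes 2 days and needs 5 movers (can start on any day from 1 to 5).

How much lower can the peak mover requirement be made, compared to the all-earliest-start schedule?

Early-start peak: d1:18  d2:15  d3:0  d4:0  d5:0  d6:0 ⇒ 18.
Leveled (Item 1@1, Item 2@3, Item 3@1, Item 4@2, Item 5@5): d1:7  d2:6  d3:5  d4:5  d5:5  d6:5 ⇒ 7.
Reduction 18 − 7 = 11.

11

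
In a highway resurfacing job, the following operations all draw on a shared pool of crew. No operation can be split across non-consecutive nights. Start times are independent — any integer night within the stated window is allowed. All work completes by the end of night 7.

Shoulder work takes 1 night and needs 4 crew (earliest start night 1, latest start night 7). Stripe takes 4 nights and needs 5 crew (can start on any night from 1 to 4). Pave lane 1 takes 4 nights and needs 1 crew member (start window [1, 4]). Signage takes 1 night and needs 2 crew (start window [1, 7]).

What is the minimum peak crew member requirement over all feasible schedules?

Early-start (Shoulder work@1, Stripe@1, Pave lane 1@1, Signage@1) gives peak 12: n1:12  n2:6  n3:6  n4:6  n5:0  n6:0  n7:0.
Shift Stripe→2, Signage→6.
Schedule Shoulder work@1, Stripe@2, Pave lane 1@1, Signage@6: n1:5  n2:6  n3:6  n4:6  n5:5  n6:2  n7:0 — peak 6.

6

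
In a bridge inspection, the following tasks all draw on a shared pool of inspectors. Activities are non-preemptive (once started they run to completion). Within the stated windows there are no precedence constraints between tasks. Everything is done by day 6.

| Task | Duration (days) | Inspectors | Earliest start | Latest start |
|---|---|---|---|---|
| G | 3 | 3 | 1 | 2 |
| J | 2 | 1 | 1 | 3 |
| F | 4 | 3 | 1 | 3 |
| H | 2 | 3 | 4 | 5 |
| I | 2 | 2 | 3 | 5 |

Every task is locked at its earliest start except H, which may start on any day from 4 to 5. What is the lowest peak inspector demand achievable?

8

H@4: d1:7  d2:7  d3:8  d4:8  d5:3  d6:0 → peak 8
H@5: d1:7  d2:7  d3:8  d4:5  d5:3  d6:3 → peak 8
Best is H@4, peak 8.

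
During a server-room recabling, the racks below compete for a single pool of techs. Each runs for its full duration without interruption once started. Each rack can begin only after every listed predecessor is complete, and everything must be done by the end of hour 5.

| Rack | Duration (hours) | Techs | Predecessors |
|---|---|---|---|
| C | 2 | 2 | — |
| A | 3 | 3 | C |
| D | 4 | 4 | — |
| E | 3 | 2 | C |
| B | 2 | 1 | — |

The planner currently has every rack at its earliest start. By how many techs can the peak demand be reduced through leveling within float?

Early-start peak: h1:7  h2:7  h3:9  h4:9  h5:5 ⇒ 9.
Leveled (C@1, A@3, D@1, E@3, B@1): h1:7  h2:7  h3:9  h4:9  h5:5 ⇒ 9.
Reduction 9 − 9 = 0.

0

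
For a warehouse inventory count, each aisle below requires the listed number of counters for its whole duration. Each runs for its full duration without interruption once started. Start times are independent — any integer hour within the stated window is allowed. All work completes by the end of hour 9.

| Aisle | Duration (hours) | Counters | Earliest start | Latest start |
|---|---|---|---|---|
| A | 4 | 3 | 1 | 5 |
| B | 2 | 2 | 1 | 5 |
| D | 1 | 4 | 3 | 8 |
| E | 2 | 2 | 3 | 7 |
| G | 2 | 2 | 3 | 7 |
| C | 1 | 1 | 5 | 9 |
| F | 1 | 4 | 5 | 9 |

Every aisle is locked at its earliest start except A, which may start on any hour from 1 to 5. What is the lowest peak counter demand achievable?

8

A@1: h1:5  h2:5  h3:11  h4:7  h5:5  h6:0  h7:0  h8:0  h9:0 → peak 11
A@2: h1:2  h2:5  h3:11  h4:7  h5:8  h6:0  h7:0  h8:0  h9:0 → peak 11
A@3: h1:2  h2:2  h3:11  h4:7  h5:8  h6:3  h7:0  h8:0  h9:0 → peak 11
A@4: h1:2  h2:2  h3:8  h4:7  h5:8  h6:3  h7:3  h8:0  h9:0 → peak 8
A@5: h1:2  h2:2  h3:8  h4:4  h5:8  h6:3  h7:3  h8:3  h9:0 → peak 8
Best is A@4, peak 8.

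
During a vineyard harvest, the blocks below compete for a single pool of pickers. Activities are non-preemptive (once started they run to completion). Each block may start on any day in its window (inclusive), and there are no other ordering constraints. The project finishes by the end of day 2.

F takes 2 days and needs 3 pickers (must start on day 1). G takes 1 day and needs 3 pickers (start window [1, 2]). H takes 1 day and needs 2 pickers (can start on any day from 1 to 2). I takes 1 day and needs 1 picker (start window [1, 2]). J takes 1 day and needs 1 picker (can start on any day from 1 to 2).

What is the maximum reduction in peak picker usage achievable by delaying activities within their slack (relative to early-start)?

3

Early-start peak: d1:10  d2:3 ⇒ 10.
Leveled (F@1, G@1, H@2, I@1, J@2): d1:7  d2:6 ⇒ 7.
Reduction 10 − 7 = 3.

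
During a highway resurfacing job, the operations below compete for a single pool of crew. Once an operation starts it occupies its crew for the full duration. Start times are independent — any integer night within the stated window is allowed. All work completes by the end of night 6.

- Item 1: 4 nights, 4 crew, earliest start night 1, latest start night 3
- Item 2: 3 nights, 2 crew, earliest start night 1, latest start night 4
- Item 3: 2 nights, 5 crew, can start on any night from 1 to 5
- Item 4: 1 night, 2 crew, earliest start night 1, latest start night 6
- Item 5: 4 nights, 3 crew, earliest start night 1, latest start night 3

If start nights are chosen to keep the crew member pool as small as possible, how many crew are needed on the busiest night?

Early-start (Item 1@1, Item 2@1, Item 3@1, Item 4@1, Item 5@1) gives peak 16: n1:16  n2:14  n3:9  n4:7  n5:0  n6:0.
Shift Item 3→5, Item 5→2.
Schedule Item 1@1, Item 2@1, Item 3@5, Item 4@1, Item 5@2: n1:8  n2:9  n3:9  n4:7  n5:8  n6:5 — peak 9.

9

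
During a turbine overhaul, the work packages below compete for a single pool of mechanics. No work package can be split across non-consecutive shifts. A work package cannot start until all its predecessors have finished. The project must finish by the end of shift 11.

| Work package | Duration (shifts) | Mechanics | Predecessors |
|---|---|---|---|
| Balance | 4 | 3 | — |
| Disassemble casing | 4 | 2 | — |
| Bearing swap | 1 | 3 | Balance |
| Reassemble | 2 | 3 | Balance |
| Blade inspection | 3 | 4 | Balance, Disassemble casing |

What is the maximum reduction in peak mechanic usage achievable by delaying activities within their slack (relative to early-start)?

Early-start peak: s1:5  s2:5  s3:5  s4:5  s5:10  s6:7  s7:4  s8:0  s9:0  s10:0  s11:0 ⇒ 10.
Leveled (Balance@1, Disassemble casing@1, Bearing swap@5, Reassemble@6, Blade inspection@8): s1:5  s2:5  s3:5  s4:5  s5:3  s6:3  s7:3  s8:4  s9:4  s10:4  s11:0 ⇒ 5.
Reduction 10 − 5 = 5.

5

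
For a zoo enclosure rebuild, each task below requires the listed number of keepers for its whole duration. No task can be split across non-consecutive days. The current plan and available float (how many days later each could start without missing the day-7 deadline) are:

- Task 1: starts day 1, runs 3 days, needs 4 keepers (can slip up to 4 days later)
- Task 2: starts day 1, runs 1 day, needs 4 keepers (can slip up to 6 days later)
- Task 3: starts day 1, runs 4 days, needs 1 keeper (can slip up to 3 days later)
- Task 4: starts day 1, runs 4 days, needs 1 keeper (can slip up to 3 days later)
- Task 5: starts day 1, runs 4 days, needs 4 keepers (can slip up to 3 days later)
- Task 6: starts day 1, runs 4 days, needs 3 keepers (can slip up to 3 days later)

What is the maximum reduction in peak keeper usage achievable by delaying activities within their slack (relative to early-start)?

8

Early-start peak: d1:17  d2:13  d3:13  d4:9  d5:0  d6:0  d7:0 ⇒ 17.
Leveled (Task 1@1, Task 2@1, Task 3@1, Task 4@2, Task 5@4, Task 6@2): d1:9  d2:9  d3:9  d4:9  d5:8  d6:4  d7:4 ⇒ 9.
Reduction 17 − 9 = 8.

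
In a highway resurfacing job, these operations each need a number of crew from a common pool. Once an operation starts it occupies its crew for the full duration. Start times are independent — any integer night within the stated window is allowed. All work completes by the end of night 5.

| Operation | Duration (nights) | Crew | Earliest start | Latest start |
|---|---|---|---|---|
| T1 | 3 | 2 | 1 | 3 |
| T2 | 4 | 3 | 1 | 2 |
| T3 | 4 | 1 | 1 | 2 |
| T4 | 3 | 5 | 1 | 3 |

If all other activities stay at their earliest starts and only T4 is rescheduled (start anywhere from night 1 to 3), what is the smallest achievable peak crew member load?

T4@1: n1:11  n2:11  n3:11  n4:4  n5:0 → peak 11
T4@2: n1:6  n2:11  n3:11  n4:9  n5:0 → peak 11
T4@3: n1:6  n2:6  n3:11  n4:9  n5:5 → peak 11
Best is T4@1, peak 11.

11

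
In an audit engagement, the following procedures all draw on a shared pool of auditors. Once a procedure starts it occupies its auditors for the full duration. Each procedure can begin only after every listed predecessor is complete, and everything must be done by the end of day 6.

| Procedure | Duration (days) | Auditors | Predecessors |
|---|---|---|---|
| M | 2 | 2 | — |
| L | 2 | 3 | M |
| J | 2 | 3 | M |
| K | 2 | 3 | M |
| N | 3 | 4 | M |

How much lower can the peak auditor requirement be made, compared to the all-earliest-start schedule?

3

Early-start peak: d1:2  d2:2  d3:13  d4:13  d5:4  d6:0 ⇒ 13.
Leveled (M@1, L@3, J@3, K@5, N@3): d1:2  d2:2  d3:10  d4:10  d5:7  d6:3 ⇒ 10.
Reduction 13 − 10 = 3.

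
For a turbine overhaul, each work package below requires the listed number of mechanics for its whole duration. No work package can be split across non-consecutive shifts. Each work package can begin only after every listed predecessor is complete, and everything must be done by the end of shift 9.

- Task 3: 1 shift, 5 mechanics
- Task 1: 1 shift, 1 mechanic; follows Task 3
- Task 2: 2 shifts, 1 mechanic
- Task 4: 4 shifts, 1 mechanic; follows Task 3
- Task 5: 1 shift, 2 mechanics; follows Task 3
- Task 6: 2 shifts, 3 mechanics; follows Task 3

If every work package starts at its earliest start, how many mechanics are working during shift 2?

At early start, shift 2 has: Task 1, Task 2, Task 4, Task 5, Task 6.
Demand: 1 + 1 + 1 + 2 + 3 = 8.

8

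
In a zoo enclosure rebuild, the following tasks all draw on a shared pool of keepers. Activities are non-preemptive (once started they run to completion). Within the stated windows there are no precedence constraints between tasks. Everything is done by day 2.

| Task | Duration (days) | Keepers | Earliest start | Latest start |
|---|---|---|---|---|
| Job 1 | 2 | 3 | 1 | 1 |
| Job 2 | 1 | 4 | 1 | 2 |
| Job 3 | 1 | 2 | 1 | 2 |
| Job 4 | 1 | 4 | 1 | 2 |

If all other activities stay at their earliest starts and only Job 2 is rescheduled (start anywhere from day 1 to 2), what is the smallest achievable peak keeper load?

9

Job 2@1: d1:13  d2:3 → peak 13
Job 2@2: d1:9  d2:7 → peak 9
Best is Job 2@2, peak 9.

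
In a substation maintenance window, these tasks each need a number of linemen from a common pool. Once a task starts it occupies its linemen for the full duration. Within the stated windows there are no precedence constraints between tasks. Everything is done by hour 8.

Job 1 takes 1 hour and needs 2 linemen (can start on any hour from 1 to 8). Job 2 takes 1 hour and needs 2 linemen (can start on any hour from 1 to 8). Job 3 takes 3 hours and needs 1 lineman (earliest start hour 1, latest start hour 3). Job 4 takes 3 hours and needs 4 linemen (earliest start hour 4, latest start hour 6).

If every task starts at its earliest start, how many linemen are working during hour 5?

4

At early start, hour 5 has: Job 4.
Demand: 4 = 4.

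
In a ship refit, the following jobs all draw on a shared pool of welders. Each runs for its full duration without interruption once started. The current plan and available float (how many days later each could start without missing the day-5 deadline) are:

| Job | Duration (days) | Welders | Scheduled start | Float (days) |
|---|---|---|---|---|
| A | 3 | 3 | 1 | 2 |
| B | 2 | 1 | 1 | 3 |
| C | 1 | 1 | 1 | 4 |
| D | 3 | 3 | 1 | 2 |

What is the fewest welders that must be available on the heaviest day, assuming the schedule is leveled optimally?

6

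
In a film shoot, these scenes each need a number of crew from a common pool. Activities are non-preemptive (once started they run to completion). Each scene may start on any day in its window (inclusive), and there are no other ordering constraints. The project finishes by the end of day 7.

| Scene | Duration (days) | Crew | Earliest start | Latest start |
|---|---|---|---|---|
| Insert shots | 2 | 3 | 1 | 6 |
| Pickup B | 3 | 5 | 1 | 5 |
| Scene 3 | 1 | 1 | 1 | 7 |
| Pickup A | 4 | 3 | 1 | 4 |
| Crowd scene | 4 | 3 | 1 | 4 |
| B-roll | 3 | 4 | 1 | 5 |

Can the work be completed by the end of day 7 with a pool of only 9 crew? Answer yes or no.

yes

Schedule Insert shots@1, Pickup B@5, Scene 3@3, Pickup A@1, Crowd scene@1, B-roll@5: d1:9  d2:9  d3:7  d4:6  d5:9  d6:9  d7:9 — peak 9 ≤ 9.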